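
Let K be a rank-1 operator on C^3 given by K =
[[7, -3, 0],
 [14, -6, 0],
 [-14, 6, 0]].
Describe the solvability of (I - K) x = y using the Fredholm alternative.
(I - K) is singular (det(I - K) = 0, i.e. 1 ∈ sigma(K)). (I - K) x = y is solvable iff y ⊥ ker((I - K)^*) = span{(7, -3, 0)}, i.e. iff 7y_1 - 3y_2 = 0. When solvable, the solutions are x = y + c·(1, 2, -2), c arbitrary (ker(I - K) = span{(1, 2, -2)}, dimension 1).

K has rank 1, so it is an outer product K = u v^T: every row of K is a multiple of one row vector. Reading off the entries, u = (1, 2, -2) and v = (7, -3, 0) (row i of K equals u_i·v^T). A rank-one matrix u v^T satisfies K u = u (v·u) and kills the (2)-dimensional subspace v^⊥, so its characteristic polynomial is lambda^2 (lambda - v·u) with v·u = tr K = 1. Hence the eigenvalues of I - K are 1 (multiplicity 2) and 1 - (1) = 0, so det(I - K) = 0. (Direct check: I - K =
[[-6, 3, 0],
 [-14, 7, 0],
 [14, -6, 1]]
has determinant 0.) So 1 is an eigenvalue of K and (I - K) is not invertible. The finite-dimensional Fredholm alternative says: either (I - K) is invertible, or ker(I - K) ≠ {0} and then range(I - K) = ker((I - K)^*)^⊥, with dim ker(I - K) = dim ker((I - K)^*). We are in the second case, so we need both kernels. Kernel of I - K: (I - K) u = u - u (v·u) = u - u = 0, so ker(I - K) = span{u} = span{(1, 2, -2)} (it is exactly 1-dimensional because rank(I - K) = 2). Kernel of the adjoint: K is real, so (I - K)^* = I - K^T = I - v u^T, and (I - v u^T) v = v - v (u·v) = 0; hence ker((I - K)^*) = span{v} = span{(7, -3, 0)}. Therefore (I - K) x = y is solvable iff <y, v> = 0, i.e. iff 7y_1 - 3y_2 = 0. When this holds, K y = u (v·y) = 0, so (I - K) y = y and x = y is a particular solution; the full solution set is the line x = y + c·u = y + c·(1, 2, -2), c ∈ C.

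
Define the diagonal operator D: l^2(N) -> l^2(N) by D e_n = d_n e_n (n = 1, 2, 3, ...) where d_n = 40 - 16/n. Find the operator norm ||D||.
||D|| = 40

For a diagonal operator on l^2 with entries d_n, ||D|| = sup_n |d_n|. Here d_1 = 24, d_2 = 32, ..., and d_n = 40 - 16/n increases monotonically toward 40. All terms lie in [24, 40), so |d_n| = d_n and the supremum is the limit 40, which is not attained by any individual d_n. Hence ||D|| = 40.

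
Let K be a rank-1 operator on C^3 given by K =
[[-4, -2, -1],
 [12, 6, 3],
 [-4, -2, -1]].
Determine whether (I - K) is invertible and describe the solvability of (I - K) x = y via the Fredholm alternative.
(I - K) is singular (det(I - K) = 0, i.e. 1 ∈ sigma(K)). (I - K) x = y is solvable iff y ⊥ ker((I - K)^*) = span{(-4, -2, -1)}, i.e. iff -4y_1 - 2y_2 - y_3 = 0. When solvable, the solutions are x = y + c·(1, -3, 1), c arbitrary (ker(I - K) = span{(1, -3, 1)}, dimension 1).

K has rank 1, so it is an outer product K = u v^T: every row of K is a multiple of one row vector. Reading off the entries, u = (1, -3, 1) and v = (-4, -2, -1) (row i of K equals u_i·v^T). A rank-one matrix u v^T satisfies K u = u (v·u) and kills the (2)-dimensional subspace v^⊥, so its characteristic polynomial is lambda^2 (lambda - v·u) with v·u = tr K = 1. Hence the eigenvalues of I - K are 1 (multiplicity 2) and 1 - (1) = 0, so det(I - K) = 0. (Direct check: I - K =
[[5, 2, 1],
 [-12, -5, -3],
 [4, 2, 2]]
has determinant 0.) So 1 is an eigenvalue of K and (I - K) is not invertible. The finite-dimensional Fredholm alternative says: either (I - K) is invertible, or ker(I - K) ≠ {0} and then range(I - K) = ker((I - K)^*)^⊥, with dim ker(I - K) = dim ker((I - K)^*). We are in the second case, so we need both kernels. Kernel of I - K: (I - K) u = u - u (v·u) = u - u = 0, so ker(I - K) = span{u} = span{(1, -3, 1)} (it is exactly 1-dimensional because rank(I - K) = 2). Kernel of the adjoint: K is real, so (I - K)^* = I - K^T = I - v u^T, and (I - v u^T) v = v - v (u·v) = 0; hence ker((I - K)^*) = span{v} = span{(-4, -2, -1)}. Therefore (I - K) x = y is solvable iff <y, v> = 0, i.e. iff -4y_1 - 2y_2 - y_3 = 0. When this holds, K y = u (v·y) = 0, so (I - K) y = y and x = y is a particular solution; the full solution set is the line x = y + c·u = y + c·(1, -3, 1), c ∈ C.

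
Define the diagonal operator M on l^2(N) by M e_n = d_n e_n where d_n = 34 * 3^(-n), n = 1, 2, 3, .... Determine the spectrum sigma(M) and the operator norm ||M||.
sigma(M) = {34 * 3^(-n) : n ≥ 1} ∪ {0}; ||M|| = 34/3

A bounded diagonal operator on l^2 with diagonal entries d_n has spectrum equal to the closure of {d_n : n ≥ 1}: every d_n is an eigenvalue (with eigenvector e_n), so {d_n} ⊂ sigma(M); the spectrum is closed, so its closure is too; and for lambda not in the closure, (M - lambda I) has bounded inverse (the diagonal entries 1/(d_n - lambda) are bounded). For our sequence d_n = 34 * 3^(-n), n = 1, 2, 3, ...:
  - {d_n} = {34 * 3^(-n) : n ≥ 1}; the only limit point is 0
  - closure = {34 * 3^(-n) : n ≥ 1} ∪ {0}
For the norm: a diagonal operator has ||M|| = sup_n |d_n|. Here d_n = 34 * 3^(-n) is positive and decreasing, so sup_n |d_n| = d_1 = 34/3. So ||M|| = 34/3.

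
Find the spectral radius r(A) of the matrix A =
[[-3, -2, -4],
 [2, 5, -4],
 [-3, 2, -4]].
r(A) ≈ 6.958

The eigenvalues of A are the roots of its characteristic polynomial. With M = A (coefficients from the trace, the sum of principal 2x2 minors, and det A):
  p(λ) = det(λ I - M) = λ^3 + 2λ^2 - 23λ + 80.
No integer candidate from the rational root theorem (±divisors of 80) is a root, so the roots are irrational. The cubic discriminant is Δ = -190816 < 0, so there is one real root and a complex-conjugate pair. p(-7) = -4 and p(-6) = 74 have opposite signs, so a root lies in (-7, -6); Newton's method refines it to λ ≈ -6.958. Dividing out (λ - (-6.958)) leaves approximately λ^2 - 4.958λ + 11.4976. For λ^2 - 4.958λ + 11.4976 the discriminant is -21.4087. It is negative, so the remaining roots are the complex-conjugate pair λ ≈ 2.479 ± 2.3135i. Their product equals the constant term, so |λ|^2 ≈ 11.4976 and |λ| ≈ 3.3908.
Thus the eigenvalues (to 4 decimals) are -6.958 (modulus 6.958); 2.479 ± 2.3135i (modulus 3.3908). The spectral radius is the largest modulus: r(A) ≈ 6.958. (Cross-check: r(A) ≤ ||A||_2 ≈ 7.9663; equality holds whenever A is normal, though it can also hold for some non-normal A.)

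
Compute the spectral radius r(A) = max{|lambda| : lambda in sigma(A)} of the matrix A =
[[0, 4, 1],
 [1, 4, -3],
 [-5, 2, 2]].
r(A) ≈ 5.6598

The eigenvalues of A are the roots of its characteristic polynomial. With M = A (coefficients from the trace, the sum of principal 2x2 minors, and det A):
  p(λ) = det(λ I - M) = λ^3 - 6λ^2 + 15λ - 74.
No integer candidate from the rational root theorem (±divisors of 74) is a root, so the roots are irrational. The cubic discriminant is Δ = -97308 < 0, so there is one real root and a complex-conjugate pair. p(5) = -24 and p(6) = 16 have opposite signs, so a root lies in (5, 6); Newton's method refines it to λ ≈ 5.6598. Dividing out (λ - (5.6598)) leaves approximately λ^2 - 0.3402λ + 13.0746. For λ^2 - 0.3402λ + 13.0746 the discriminant is -52.1828. It is negative, so the remaining roots are the complex-conjugate pair λ ≈ 0.1701 ± 3.6119i. Their product equals the constant term, so |λ|^2 ≈ 13.0746 and |λ| ≈ 3.6159.
Thus the eigenvalues (to 4 decimals) are 5.6598 (modulus 5.6598); 0.1701 ± 3.6119i (modulus 3.6159). The spectral radius is the largest modulus: r(A) ≈ 5.6598. (Cross-check: r(A) ≤ ||A||_2 ≈ 6.2508; equality holds whenever A is normal, though it can also hold for some non-normal A.)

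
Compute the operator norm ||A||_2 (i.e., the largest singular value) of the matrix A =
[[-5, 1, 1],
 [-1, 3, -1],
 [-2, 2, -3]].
||A||_2 ≈ 6.1344 (= sqrt(largest eigenvalue of A^T A))

||A||_2 = sigma_max(A) = sqrt(lambda_max(A^T A)). Form the symmetric matrix M = A^T A =
[[30, -12, 2],
 [-12, 14, -8],
 [2, -8, 11]].
Its characteristic polynomial (trace, sum of principal 2x2 minors, determinant of M give the coefficients) is
  p(λ) = det(λ I - M) = λ^3 - 55λ^2 + 692λ - 1444.
No integer candidate from the rational root theorem (±divisors of 1444) is a root, so the roots are irrational. The cubic discriminant is Δ = 95042896 > 0, so there are three distinct real roots. p(2) = -272 and p(3) = 164 have opposite signs, so a root lies in (2, 3); Newton's method refines it to λ ≈ 2.5977. p(14) = 208 and p(15) = -64 have opposite signs, so a root lies in (14, 15); Newton's method refines it to λ ≈ 14.772. p(37) = -482 and p(38) = 304 have opposite signs, so a root lies in (37, 38); Newton's method refines it to λ ≈ 37.6303. Check (Vieta): the three roots sum to 55, matching tr M = 55.
So the eigenvalues of A^T A are ≈ 2.5977, 14.772, 37.6303 (all ≥ 0, as they must be for A^T A). The largest is λ_max ≈ 37.6303, hence ||A||_2 = sqrt(λ_max) ≈ 6.1344.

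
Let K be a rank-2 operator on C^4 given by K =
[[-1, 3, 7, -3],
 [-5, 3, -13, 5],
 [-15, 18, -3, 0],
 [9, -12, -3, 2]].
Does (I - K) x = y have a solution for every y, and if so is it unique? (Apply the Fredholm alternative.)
(I - K) is invertible (det(I - K) = 430 ≠ 0), so for every y in C^4 the equation (I - K) x = y has a unique solution.

K has rank 2 and factors as K = U V^T = u1 v1^T + u2 v2^T with u1 = (-2, 2, -3, 3), v1 = (2, -3, -2, 1), u2 = (-1, 3, 3, -1), v2 = (-3, 3, -3, 1) (multiplying out reproduces the displayed K). The nonzero eigenvalues of U V^T coincide with those of the 2 x 2 matrix G = V^T U = [[v1·u1, v1·u2], [v2·u1, v2·u2]] = [[-1, -18], [24, 2]], and by the Sylvester determinant identity det(I_4 - U V^T) = det(I_2 - V^T U) = det([[2, 18], [-24, -1]]) = (2)(-1) - (18)(-24) = 430. (Direct check: I - K =
[[2, -3, -7, 3],
 [5, -2, 13, -5],
 [15, -18, 4, 0],
 [-9, 12, 3, -1]]
has determinant 430.) The finite-dimensional Fredholm alternative says: either (I - K) is invertible, or ker(I - K) ≠ {0} and then range(I - K) = ker((I - K)^*)^⊥, with dim ker(I - K) = dim ker((I - K)^*). Since det(I - K) ≠ 0, 1 is not an eigenvalue of K and ker(I - K) = {0}, so we are in the first case: for every y there is a unique x = (I - K)^(-1) y. (Explicitly, by the Woodbury identity, (I - U V^T)^(-1) = I + U (I_2 - G)^(-1) V^T.)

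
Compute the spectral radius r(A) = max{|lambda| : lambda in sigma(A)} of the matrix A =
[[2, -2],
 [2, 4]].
r(A) = sqrt(12) ≈ 3.4641

The eigenvalues of A are the roots of its characteristic polynomial. With M = A (coefficients from the trace and determinant):
  p(λ) = det(λ I - M) = λ^2 - 6λ + 12.
For λ^2 - 6λ + 12 the discriminant is -12. It is negative, so the roots are the complex-conjugate pair λ = 3 ± (sqrt(12)/2) i ≈ 3 ± 1.7321i. For a conjugate pair the product of the roots equals the constant term, so |λ|^2 = 12 and |λ| = sqrt(12) ≈ 3.4641.
Thus the eigenvalues (to 4 decimals) are 3 ± 1.7321i (modulus 3.4641). The spectral radius is the largest modulus: r(A) = sqrt(12) ≈ 3.4641. (Cross-check: r(A) ≤ ||A||_2 ≈ 4.6056; equality holds whenever A is normal, though it can also hold for some non-normal A.)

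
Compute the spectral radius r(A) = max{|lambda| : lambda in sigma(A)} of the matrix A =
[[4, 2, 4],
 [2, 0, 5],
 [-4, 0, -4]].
r(A) ≈ 3.3434

The eigenvalues of A are the roots of its characteristic polynomial. With M = A (coefficients from the trace, the sum of principal 2x2 minors, and det A):
  p(λ) = det(λ I - M) = λ^3 - 4λ + 24.
No integer candidate from the rational root theorem (±divisors of 24) is a root, so the roots are irrational. The cubic discriminant is Δ = -15296 < 0, so there is one real root and a complex-conjugate pair. p(-4) = -24 and p(-3) = 9 have opposite signs, so a root lies in (-4, -3); Newton's method refines it to λ ≈ -3.3434. Dividing out (λ - (-3.3434)) leaves approximately λ^2 - 3.3434λ + 7.1783. For λ^2 - 3.3434λ + 7.1783 the discriminant is -17.535. It is negative, so the remaining roots are the complex-conjugate pair λ ≈ 1.6717 ± 2.0937i. Their product equals the constant term, so |λ|^2 ≈ 7.1783 and |λ| ≈ 2.6792.
Thus the eigenvalues (to 4 decimals) are -3.3434 (modulus 3.3434); 1.6717 ± 2.0937i (modulus 2.6792). The spectral radius is the largest modulus: r(A) ≈ 3.3434. (Cross-check: r(A) ≤ ||A||_2 ≈ 9.5519; equality holds whenever A is normal, though it can also hold for some non-normal A.)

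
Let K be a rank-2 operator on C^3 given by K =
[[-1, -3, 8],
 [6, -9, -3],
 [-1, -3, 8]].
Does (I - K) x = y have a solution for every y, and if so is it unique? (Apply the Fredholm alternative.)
(I - K) is invertible (det(I - K) = -51 ≠ 0), so for every y in C^3 the equation (I - K) x = y has a unique solution.

K has rank 2 and factors as K = U V^T = u1 v1^T + u2 v2^T with u1 = (-2, 3, -2), v1 = (2, -3, -1), u2 = (-3, 0, -3), v2 = (-1, 3, -2) (multiplying out reproduces the displayed K). The nonzero eigenvalues of U V^T coincide with those of the 2 x 2 matrix G = V^T U = [[v1·u1, v1·u2], [v2·u1, v2·u2]] = [[-11, -3], [15, 9]], and by the Sylvester determinant identity det(I_3 - U V^T) = det(I_2 - V^T U) = det([[12, 3], [-15, -8]]) = (12)(-8) - (3)(-15) = -51. (Direct check: I - K =
[[2, 3, -8],
 [-6, 10, 3],
 [1, 3, -7]]
has determinant -51.) The finite-dimensional Fredholm alternative says: either (I - K) is invertible, or ker(I - K) ≠ {0} and then range(I - K) = ker((I - K)^*)^⊥, with dim ker(I - K) = dim ker((I - K)^*). Since det(I - K) ≠ 0, 1 is not an eigenvalue of K and ker(I - K) = {0}, so we are in the first case: for every y there is a unique x = (I - K)^(-1) y. (Explicitly, by the Woodbury identity, (I - U V^T)^(-1) = I + U (I_2 - G)^(-1) V^T.)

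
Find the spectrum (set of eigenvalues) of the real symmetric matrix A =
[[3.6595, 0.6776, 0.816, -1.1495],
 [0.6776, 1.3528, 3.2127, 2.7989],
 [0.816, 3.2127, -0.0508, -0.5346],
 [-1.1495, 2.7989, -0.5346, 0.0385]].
sigma(A) ≈ {-4, 0, 4, 5}

A is real symmetric, so its spectrum consists of real eigenvalues. Expanding the characteristic polynomial of the displayed matrix gives
  det(λ I - A) = p(λ) = λ^4 + (-5)λ^3 + (-16)λ^2 + (80.0018)λ + (0).
Solving p(λ) = 0 yields eigenvalues ≈ -4, 0, 4, 5. (A is shown rounded to 4 decimals, so these recover the underlying integer eigenvalues to within that precision.)
Verification: the trace of A = 5 equals the sum of eigenvalues 5, and det(A) ≈ -0.0001 matches the eigenvalue product 0.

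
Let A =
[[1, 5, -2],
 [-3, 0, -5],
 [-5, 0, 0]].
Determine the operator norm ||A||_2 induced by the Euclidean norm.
||A||_2 ≈ 6.758 (= sqrt(largest eigenvalue of A^T A))

||A||_2 = sigma_max(A) = sqrt(lambda_max(A^T A)). Form the symmetric matrix M = A^T A =
[[35, 5, 13],
 [5, 25, -10],
 [13, -10, 29]].
Its characteristic polynomial (trace, sum of principal 2x2 minors, determinant of M give the coefficients) is
  p(λ) = det(λ I - M) = λ^3 - 89λ^2 + 2321λ - 15625.
No integer candidate from the rational root theorem (±divisors of 15625) is a root, so the roots are irrational. The cubic discriminant is Δ = 102634992 > 0, so there are three distinct real roots. p(10) = -315 and p(11) = 468 have opposite signs, so a root lies in (10, 11); Newton's method refines it to λ ≈ 10.3849. p(32) = 279 and p(33) = -16 have opposite signs, so a root lies in (32, 33); Newton's method refines it to λ ≈ 32.9442. p(45) = -280 and p(46) = 153 have opposite signs, so a root lies in (45, 46); Newton's method refines it to λ ≈ 45.671. Check (Vieta): the three roots sum to 89, matching tr M = 89.
So the eigenvalues of A^T A are ≈ 10.3849, 32.9442, 45.671 (all ≥ 0, as they must be for A^T A). The largest is λ_max ≈ 45.671, hence ||A||_2 = sqrt(λ_max) ≈ 6.758.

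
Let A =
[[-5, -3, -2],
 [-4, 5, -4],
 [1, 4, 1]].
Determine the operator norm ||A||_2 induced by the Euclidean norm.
||A||_2 ≈ 7.9841 (= sqrt(largest eigenvalue of A^T A))

||A||_2 = sigma_max(A) = sqrt(lambda_max(A^T A)). Form the symmetric matrix M = A^T A =
[[42, -1, 27],
 [-1, 50, -10],
 [27, -10, 21]].
Its characteristic polynomial (trace, sum of principal 2x2 minors, determinant of M give the coefficients) is
  p(λ) = det(λ I - M) = λ^3 - 113λ^2 + 3202λ - 3969.
No integer candidate from the rational root theorem (±divisors of 3969) is a root, so the roots are irrational. The cubic discriminant is Δ = 2116951017 > 0, so there are three distinct real roots. p(1) = -879 and p(2) = 1991 have opposite signs, so a root lies in (1, 2); Newton's method refines it to λ ≈ 1.2983. p(47) = 731 and p(48) = -33 have opposite signs, so a root lies in (47, 48); Newton's method refines it to λ ≈ 47.9551. p(63) = -693 and p(64) = 255 have opposite signs, so a root lies in (63, 64); Newton's method refines it to λ ≈ 63.7465. Check (Vieta): the three roots sum to 113, matching tr M = 113.
So the eigenvalues of A^T A are ≈ 1.2983, 47.9551, 63.7465 (all ≥ 0, as they must be for A^T A). The largest is λ_max ≈ 63.7465, hence ||A||_2 = sqrt(λ_max) ≈ 7.9841.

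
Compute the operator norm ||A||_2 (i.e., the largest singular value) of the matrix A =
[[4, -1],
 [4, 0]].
||A||_2 = sqrt((33 + sqrt(1025))/2) ≈ 5.7016 (= sqrt(largest eigenvalue of A^T A))

||A||_2 = sigma_max(A) = sqrt(lambda_max(A^T A)). Form the symmetric matrix M = A^T A =
[[32, -4],
 [-4, 1]].
Its characteristic polynomial (trace, determinant of M give the coefficients) is
  p(λ) = det(λ I - M) = λ^2 - 33λ + 16.
For λ^2 - 33λ + 16 the discriminant is 1025. It is nonnegative but not a perfect square, so the roots are real and irrational: λ = (33 ± sqrt(1025))/2 ≈ 32.5078, 0.4922.
So the eigenvalues of A^T A are ≈ 0.4922, 32.5078 (all ≥ 0, as they must be for A^T A). The largest is λ_max = (33 + sqrt(1025))/2 ≈ 32.5078, hence ||A||_2 = sqrt(λ_max) = sqrt((33 + sqrt(1025))/2) ≈ 5.7016.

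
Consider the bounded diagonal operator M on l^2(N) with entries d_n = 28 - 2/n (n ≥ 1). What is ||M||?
||M|| = 28

For a diagonal operator on l^2 with entries d_n, ||M|| = sup_n |d_n|. Here d_1 = 26, d_2 = 27, ..., and d_n = 28 - 2/n increases monotonically toward 28. All terms lie in [26, 28), so |d_n| = d_n and the supremum is the limit 28, which is not attained by any individual d_n. Hence ||M|| = 28.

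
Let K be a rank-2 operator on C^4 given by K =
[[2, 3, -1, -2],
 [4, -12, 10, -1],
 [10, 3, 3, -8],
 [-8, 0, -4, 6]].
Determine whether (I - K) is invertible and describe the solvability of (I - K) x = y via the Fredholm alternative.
(I - K) is invertible (det(I - K) = -174 ≠ 0), so for every y in C^4 the equation (I - K) x = y has a unique solution.

K has rank 2 and factors as K = U V^T = u1 v1^T + u2 v2^T with u1 = (1, -1, 3, -2), v1 = (2, 3, -1, -2), u2 = (0, -3, -2, 2), v2 = (-2, 3, -3, 1) (multiplying out reproduces the displayed K). The nonzero eigenvalues of U V^T coincide with those of the 2 x 2 matrix G = V^T U = [[v1·u1, v1·u2], [v2·u1, v2·u2]] = [[0, -11], [-16, -1]], and by the Sylvester determinant identity det(I_4 - U V^T) = det(I_2 - V^T U) = det([[1, 11], [16, 2]]) = (1)(2) - (11)(16) = -174. (Direct check: I - K =
[[-1, -3, 1, 2],
 [-4, 13, -10, 1],
 [-10, -3, -2, 8],
 [8, 0, 4, -5]]
has determinant -174.) The finite-dimensional Fredholm alternative says: either (I - K) is invertible, or ker(I - K) ≠ {0} and then range(I - K) = ker((I - K)^*)^⊥, with dim ker(I - K) = dim ker((I - K)^*). Since det(I - K) ≠ 0, 1 is not an eigenvalue of K and ker(I - K) = {0}, so we are in the first case: for every y there is a unique x = (I - K)^(-1) y. (Explicitly, by the Woodbury identity, (I - U V^T)^(-1) = I + U (I_2 - G)^(-1) V^T.)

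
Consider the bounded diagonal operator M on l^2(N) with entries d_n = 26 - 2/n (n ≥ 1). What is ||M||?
||M|| = 26

For a diagonal operator on l^2 with entries d_n, ||M|| = sup_n |d_n|. Here d_1 = 24, d_2 = 25, ..., and d_n = 26 - 2/n increases monotonically toward 26. All terms lie in [24, 26), so |d_n| = d_n and the supremum is the limit 26, which is not attained by any individual d_n. Hence ||M|| = 26.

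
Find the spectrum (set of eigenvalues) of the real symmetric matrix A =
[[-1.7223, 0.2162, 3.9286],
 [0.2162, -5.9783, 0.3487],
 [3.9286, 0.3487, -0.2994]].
sigma(A) ≈ {-6, -5, 3}

A is real symmetric, so its spectrum consists of real eigenvalues. Expanding the characteristic polynomial of the displayed matrix gives
  det(λ I - A) = p(λ) = λ^3 + (8)λ^2 + (-3)λ + (-90.0015).
Solving p(λ) = 0 yields eigenvalues ≈ -6, -5, 3. (A is shown rounded to 4 decimals, so these recover the underlying integer eigenvalues to within that precision.)
Verification: the trace of A = -8 equals the sum of eigenvalues -8, and det(A) ≈ 90.0015 matches the eigenvalue product 90.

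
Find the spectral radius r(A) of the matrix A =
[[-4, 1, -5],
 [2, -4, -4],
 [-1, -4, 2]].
r(A) ≈ 5.6059

The eigenvalues of A are the roots of its characteristic polynomial. With M = A (coefficients from the trace, the sum of principal 2x2 minors, and det A):
  p(λ) = det(λ I - M) = λ^3 + 6λ^2 - 23λ - 156.
No integer candidate from the rational root theorem (±divisors of 156) is a root, so the roots are irrational. The cubic discriminant is Δ = -67072 < 0, so there is one real root and a complex-conjugate pair. p(4) = -88 and p(5) = 4 have opposite signs, so a root lies in (4, 5); Newton's method refines it to λ ≈ 4.964. Dividing out (λ - (4.964)) leaves approximately λ^2 + 10.964λ + 31.426. For λ^2 + 10.964λ + 31.426 the discriminant is -5.4937. It is negative, so the remaining roots are the complex-conjugate pair λ ≈ -5.482 ± 1.1719i. Their product equals the constant term, so |λ|^2 ≈ 31.426 and |λ| ≈ 5.6059.
Thus the eigenvalues (to 4 decimals) are 4.964 (modulus 4.964); -5.482 ± 1.1719i (modulus 5.6059). The spectral radius is the largest modulus: r(A) ≈ 5.6059. (Cross-check: r(A) ≤ ||A||_2 ≈ 6.9729; equality holds whenever A is normal, though it can also hold for some non-normal A.)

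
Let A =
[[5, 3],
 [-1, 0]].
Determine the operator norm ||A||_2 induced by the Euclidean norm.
||A||_2 = sqrt((35 + sqrt(1189))/2) ≈ 5.8941 (= sqrt(largest eigenvalue of A^T A))

||A||_2 = sigma_max(A) = sqrt(lambda_max(A^T A)). Form the symmetric matrix M = A^T A =
[[26, 15],
 [15, 9]].
Its characteristic polynomial (trace, determinant of M give the coefficients) is
  p(λ) = det(λ I - M) = λ^2 - 35λ + 9.
For λ^2 - 35λ + 9 the discriminant is 1189. It is nonnegative but not a perfect square, so the roots are real and irrational: λ = (35 ± sqrt(1189))/2 ≈ 34.7409, 0.2591.
So the eigenvalues of A^T A are ≈ 0.2591, 34.7409 (all ≥ 0, as they must be for A^T A). The largest is λ_max = (35 + sqrt(1189))/2 ≈ 34.7409, hence ||A||_2 = sqrt(λ_max) = sqrt((35 + sqrt(1189))/2) ≈ 5.8941.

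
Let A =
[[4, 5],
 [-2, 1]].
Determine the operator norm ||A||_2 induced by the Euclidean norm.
||A||_2 = sqrt((46 + sqrt(1332))/2) ≈ 6.4225 (= sqrt(largest eigenvalue of A^T A))

||A||_2 = sigma_max(A) = sqrt(lambda_max(A^T A)). Form the symmetric matrix M = A^T A =
[[20, 18],
 [18, 26]].
Its characteristic polynomial (trace, determinant of M give the coefficients) is
  p(λ) = det(λ I - M) = λ^2 - 46λ + 196.
For λ^2 - 46λ + 196 the discriminant is 1332. It is nonnegative but not a perfect square, so the roots are real and irrational: λ = (46 ± sqrt(1332))/2 ≈ 41.2483, 4.7517.
So the eigenvalues of A^T A are ≈ 4.7517, 41.2483 (all ≥ 0, as they must be for A^T A). The largest is λ_max = (46 + sqrt(1332))/2 ≈ 41.2483, hence ||A||_2 = sqrt(λ_max) = sqrt((46 + sqrt(1332))/2) ≈ 6.4225.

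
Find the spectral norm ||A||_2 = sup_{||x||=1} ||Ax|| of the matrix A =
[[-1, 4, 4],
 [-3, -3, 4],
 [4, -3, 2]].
||A||_2 ≈ 6.4063 (= sqrt(largest eigenvalue of A^T A))

||A||_2 = sigma_max(A) = sqrt(lambda_max(A^T A)). Form the symmetric matrix M = A^T A =
[[26, -7, -8],
 [-7, 34, -2],
 [-8, -2, 36]].
Its characteristic polynomial (trace, sum of principal 2x2 minors, determinant of M give the coefficients) is
  p(λ) = det(λ I - M) = λ^3 - 96λ^2 + 2927λ - 27556.
No integer candidate from the rational root theorem (±divisors of 27556) is a root, so the roots are irrational. The cubic discriminant is Δ = 3360532 > 0, so there are three distinct real roots. p(18) = -142 and p(19) = 260 have opposite signs, so a root lies in (18, 19); Newton's method refines it to λ ≈ 18.3308. p(36) = 56 and p(37) = -28 have opposite signs, so a root lies in (36, 37); Newton's method refines it to λ ≈ 36.6288. p(41) = -4 and p(42) = 122 have opposite signs, so a root lies in (41, 42); Newton's method refines it to λ ≈ 41.0404. Check (Vieta): the three roots sum to 96, matching tr M = 96.
So the eigenvalues of A^T A are ≈ 18.3308, 36.6288, 41.0404 (all ≥ 0, as they must be for A^T A). The largest is λ_max ≈ 41.0404, hence ||A||_2 = sqrt(λ_max) ≈ 6.4063.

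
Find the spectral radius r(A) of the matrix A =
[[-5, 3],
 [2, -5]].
r(A) = (10 + sqrt(24))/2 ≈ 7.4495

The eigenvalues of A are the roots of its characteristic polynomial. With M = A (coefficients from the trace and determinant):
  p(λ) = det(λ I - M) = λ^2 + 10λ + 19.
For λ^2 + 10λ + 19 the discriminant is 24. It is nonnegative but not a perfect square, so the roots are real and irrational: λ = (-10 ± sqrt(24))/2 ≈ -2.5505, -7.4495.
Thus the eigenvalues (to 4 decimals) are -2.5505 (modulus 2.5505); -7.4495 (modulus 7.4495). The spectral radius is the largest modulus: r(A) = (10 + sqrt(24))/2 ≈ 7.4495. (Cross-check: r(A) ≤ ||A||_2 ≈ 7.5249; equality holds whenever A is normal, though it can also hold for some non-normal A.)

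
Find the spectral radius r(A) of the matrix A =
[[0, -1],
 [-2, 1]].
r(A) = 2

The eigenvalues of A are the roots of its characteristic polynomial. With M = A (coefficients from the trace and determinant):
  p(λ) = det(λ I - M) = λ^2 - λ - 2.
For λ^2 - λ - 2 the discriminant is 9. It is a perfect square (3^2), so the roots are rational: λ = (1 ± 3)/2 = 2, -1.
Thus the eigenvalues (to 4 decimals) are 2 (modulus 2); -1 (modulus 1). The spectral radius is the largest modulus: r(A) = 2. (Cross-check: r(A) ≤ ||A||_2 ≈ 2.2882; equality holds whenever A is normal, though it can also hold for some non-normal A.)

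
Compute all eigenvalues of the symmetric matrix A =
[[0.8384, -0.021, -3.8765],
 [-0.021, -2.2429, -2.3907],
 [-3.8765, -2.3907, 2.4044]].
sigma(A) ≈ {-4, -1, 6}

A is real symmetric, so its spectrum consists of real eigenvalues. Expanding the characteristic polynomial of the displayed matrix gives
  det(λ I - A) = p(λ) = λ^3 + (-1)λ^2 + (-26)λ + (-24.0011).
Solving p(λ) = 0 yields eigenvalues ≈ -4, -1, 6. (A is shown rounded to 4 decimals, so these recover the underlying integer eigenvalues to within that precision.)
Verification: the trace of A = 1 equals the sum of eigenvalues 1, and det(A) ≈ 24.0011 matches the eigenvalue product 24.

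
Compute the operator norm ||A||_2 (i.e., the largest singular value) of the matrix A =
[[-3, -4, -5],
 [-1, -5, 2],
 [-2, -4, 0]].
||A||_2 ≈ 8.5624 (= sqrt(largest eigenvalue of A^T A))

||A||_2 = sigma_max(A) = sqrt(lambda_max(A^T A)). Form the symmetric matrix M = A^T A =
[[14, 25, 13],
 [25, 57, 10],
 [13, 10, 29]].
Its characteristic polynomial (trace, sum of principal 2x2 minors, determinant of M give the coefficients) is
  p(λ) = det(λ I - M) = λ^3 - 100λ^2 + 1963λ - 484.
No integer candidate from the rational root theorem (±divisors of 484) is a root, so the roots are irrational. The cubic discriminant is Δ = 8044877300 > 0, so there are three distinct real roots. p(0) = -484 and p(1) = 1380 have opposite signs, so a root lies in (0, 1); Newton's method refines it to λ ≈ 0.2497. p(26) = 530 and p(27) = -700 have opposite signs, so a root lies in (26, 27); Newton's method refines it to λ ≈ 26.435. p(73) = -1068 and p(74) = 2402 have opposite signs, so a root lies in (73, 74); Newton's method refines it to λ ≈ 73.3153. Check (Vieta): the three roots sum to 100, matching tr M = 100.
So the eigenvalues of A^T A are ≈ 0.2497, 26.435, 73.3153 (all ≥ 0, as they must be for A^T A). The largest is λ_max ≈ 73.3153, hence ||A||_2 = sqrt(λ_max) ≈ 8.5624.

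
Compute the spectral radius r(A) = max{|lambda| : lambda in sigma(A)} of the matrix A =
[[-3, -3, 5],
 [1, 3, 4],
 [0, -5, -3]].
r(A) ≈ 4.164

The eigenvalues of A are the roots of its characteristic polynomial. With M = A (coefficients from the trace, the sum of principal 2x2 minors, and det A):
  p(λ) = det(λ I - M) = λ^3 + 3λ^2 + 14λ + 67.
No integer candidate from the rational root theorem (±divisors of 67) is a root, so the roots are irrational. The cubic discriminant is Δ = -86999 < 0, so there is one real root and a complex-conjugate pair. p(-4) = -5 and p(-3) = 25 have opposite signs, so a root lies in (-4, -3); Newton's method refines it to λ ≈ -3.8641. Dividing out (λ - (-3.8641)) leaves approximately λ^2 - 0.8641λ + 17.339. For λ^2 - 0.8641λ + 17.339 the discriminant is -68.6094. It is negative, so the remaining roots are the complex-conjugate pair λ ≈ 0.4321 ± 4.1415i. Their product equals the constant term, so |λ|^2 ≈ 17.339 and |λ| ≈ 4.164.
Thus the eigenvalues (to 4 decimals) are -3.8641 (modulus 3.8641); 0.4321 ± 4.1415i (modulus 4.164). The spectral radius is the largest modulus: r(A) ≈ 4.164. (Cross-check: r(A) ≤ ||A||_2 ≈ 7.6855; equality holds whenever A is normal, though it can also hold for some non-normal A.)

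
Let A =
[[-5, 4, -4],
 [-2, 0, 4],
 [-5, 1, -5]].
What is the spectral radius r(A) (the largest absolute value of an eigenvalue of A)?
r(A) ≈ 10.0183

The eigenvalues of A are the roots of its characteristic polynomial. With M = A (coefficients from the trace, the sum of principal 2x2 minors, and det A):
  p(λ) = det(λ I - M) = λ^3 + 10λ^2 + 9λ + 92.
No integer candidate from the rational root theorem (±divisors of 92) is a root, so the roots are irrational. The cubic discriminant is Δ = -442304 < 0, so there is one real root and a complex-conjugate pair. p(-11) = -128 and p(-10) = 2 have opposite signs, so a root lies in (-11, -10); Newton's method refines it to λ ≈ -10.0183. Dividing out (λ - (-10.0183)) leaves approximately λ^2 - 0.0183λ + 9.1832. For λ^2 - 0.0183λ + 9.1832 the discriminant is -36.7325. It is negative, so the remaining roots are the complex-conjugate pair λ ≈ 0.0091 ± 3.0304i. Their product equals the constant term, so |λ|^2 ≈ 9.1832 and |λ| ≈ 3.0304.
Thus the eigenvalues (to 4 decimals) are -10.0183 (modulus 10.0183); 0.0091 ± 3.0304i (modulus 3.0304). The spectral radius is the largest modulus: r(A) ≈ 10.0183. (Cross-check: r(A) ≤ ||A||_2 ≈ 10.2266; equality holds whenever A is normal, though it can also hold for some non-normal A.)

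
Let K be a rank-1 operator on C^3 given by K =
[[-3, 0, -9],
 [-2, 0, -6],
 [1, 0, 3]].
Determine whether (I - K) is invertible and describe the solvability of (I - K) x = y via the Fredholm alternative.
(I - K) is invertible (det(I - K) = 1 ≠ 0), so for every y in C^3 the equation (I - K) x = y has a unique solution.

K has rank 1, so it is an outer product K = u v^T: every row of K is a multiple of one row vector. Reading off the entries, u = (-3, -2, 1) and v = (1, 0, 3) (row i of K equals u_i·v^T). A rank-one matrix u v^T satisfies K u = u (v·u) and kills the (2)-dimensional subspace v^⊥, so its characteristic polynomial is lambda^2 (lambda - v·u) with v·u = tr K = 0. Hence the eigenvalues of I - K are 1 (multiplicity 2) and 1 - (0) = 1, so det(I - K) = 1. (Direct check: I - K =
[[4, 0, 9],
 [2, 1, 6],
 [-1, 0, -2]]
has determinant 1.) The finite-dimensional Fredholm alternative says: either (I - K) is invertible, or ker(I - K) ≠ {0} and then range(I - K) = ker((I - K)^*)^⊥, with dim ker(I - K) = dim ker((I - K)^*). Since det(I - K) ≠ 0, 1 is not an eigenvalue of K and ker(I - K) = {0}, so we are in the first case: for every y there is a unique x = (I - K)^(-1) y. Explicitly, by the Sherman–Morrison formula, (I - u v^T)^(-1) = I + u v^T/(1 - v·u), i.e. (I - K)^(-1) = I + K.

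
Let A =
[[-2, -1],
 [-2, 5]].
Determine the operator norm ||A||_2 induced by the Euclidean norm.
||A||_2 = sqrt((34 + sqrt(580))/2) ≈ 5.389 (= sqrt(largest eigenvalue of A^T A))

||A||_2 = sigma_max(A) = sqrt(lambda_max(A^T A)). Form the symmetric matrix M = A^T A =
[[8, -8],
 [-8, 26]].
Its characteristic polynomial (trace, determinant of M give the coefficients) is
  p(λ) = det(λ I - M) = λ^2 - 34λ + 144.
For λ^2 - 34λ + 144 the discriminant is 580. It is nonnegative but not a perfect square, so the roots are real and irrational: λ = (34 ± sqrt(580))/2 ≈ 29.0416, 4.9584.
So the eigenvalues of A^T A are ≈ 4.9584, 29.0416 (all ≥ 0, as they must be for A^T A). The largest is λ_max = (34 + sqrt(580))/2 ≈ 29.0416, hence ||A||_2 = sqrt(λ_max) = sqrt((34 + sqrt(580))/2) ≈ 5.389.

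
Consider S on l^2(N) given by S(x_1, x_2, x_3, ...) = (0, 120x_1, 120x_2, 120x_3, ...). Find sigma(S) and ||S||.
sigma(S) = closed disk {z in C : |z| ≤ 120}; ||S|| = 120

Note S = 120·U where U is the unit right shift (U x)_k = x_{k-1} (with x_0 := 0); so ||S|| = 120||U|| and sigma(S) = 120·sigma(U). ||S x||^2 = sum_{k≥1} |120x_k|^2 = 14400||x||^2, so ||S|| = 120 and sigma(S) ⊂ {|z| ≤ 120}. For any |lambda| < 120, the equation (S - lambda I) x = 0 forces x_1 = 0, then 120x_k = lambda x_{k+1} ⇒ x = 0, so S has no eigenvalues. But (S - lambda I) is not surjective for |lambda| < 120: solving (S - lambda I) x = e_1 would require x_n proportional to (lambda/120)^(-n), which is not in l^2. So every |lambda| < 120 lies in the residual spectrum. The boundary |lambda| = 120 is in the approximate point spectrum (the spectrum is closed). Hence sigma(S) is the closed disk of radius 120.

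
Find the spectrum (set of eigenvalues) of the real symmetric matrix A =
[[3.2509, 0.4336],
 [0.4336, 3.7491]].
sigma(A) ≈ {3, 4}

A is real symmetric, so its spectrum consists of real eigenvalues. Expanding the characteristic polynomial of the displayed matrix gives
  det(λ I - A) = p(λ) = λ^2 + (-7)λ + (12).
Solving p(λ) = 0 yields eigenvalues ≈ 3, 4. (A is shown rounded to 4 decimals, so these recover the underlying integer eigenvalues to within that precision.)
Verification: the trace of A = 7 equals the sum of eigenvalues 7, and det(A) ≈ 11.9999 matches the eigenvalue product 12.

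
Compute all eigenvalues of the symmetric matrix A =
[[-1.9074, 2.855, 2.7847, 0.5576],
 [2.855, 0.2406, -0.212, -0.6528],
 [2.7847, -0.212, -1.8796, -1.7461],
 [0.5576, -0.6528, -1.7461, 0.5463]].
sigma(A) ≈ {-6, -1, 1, 3}

A is real symmetric, so its spectrum consists of real eigenvalues. Expanding the characteristic polynomial of the displayed matrix gives
  det(λ I - A) = p(λ) = λ^4 + (3)λ^3 + (-19)λ^2 + (-3)λ + (18).
Solving p(λ) = 0 yields eigenvalues ≈ -6, -1, 1, 3. (A is shown rounded to 4 decimals, so these recover the underlying integer eigenvalues to within that precision.)
Verification: the trace of A = -3 equals the sum of eigenvalues -3, and det(A) ≈ 17.9999 matches the eigenvalue product 18.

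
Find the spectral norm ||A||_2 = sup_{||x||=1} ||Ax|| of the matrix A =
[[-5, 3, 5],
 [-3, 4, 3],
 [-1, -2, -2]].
||A||_2 ≈ 9.6509 (= sqrt(largest eigenvalue of A^T A))

||A||_2 = sigma_max(A) = sqrt(lambda_max(A^T A)). Form the symmetric matrix M = A^T A =
[[35, -25, -32],
 [-25, 29, 31],
 [-32, 31, 38]].
Its characteristic polynomial (trace, sum of principal 2x2 minors, determinant of M give the coefficients) is
  p(λ) = det(λ I - M) = λ^3 - 102λ^2 + 837λ - 1089.
No integer candidate from the rational root theorem (±divisors of 1089) is a root, so the roots are irrational. The cubic discriminant is Δ = 1962074097 > 0, so there are three distinct real roots. p(1) = -353 and p(2) = 185 have opposite signs, so a root lies in (1, 2); Newton's method refines it to λ ≈ 1.6132. p(7) = 115 and p(8) = -409 have opposite signs, so a root lies in (7, 8); Newton's method refines it to λ ≈ 7.2478. p(93) = -1089 and p(94) = 6901 have opposite signs, so a root lies in (93, 94); Newton's method refines it to λ ≈ 93.139. Check (Vieta): the three roots sum to 102, matching tr M = 102.
So the eigenvalues of A^T A are ≈ 1.6132, 7.2478, 93.139 (all ≥ 0, as they must be for A^T A). The largest is λ_max ≈ 93.139, hence ||A||_2 = sqrt(λ_max) ≈ 9.6509.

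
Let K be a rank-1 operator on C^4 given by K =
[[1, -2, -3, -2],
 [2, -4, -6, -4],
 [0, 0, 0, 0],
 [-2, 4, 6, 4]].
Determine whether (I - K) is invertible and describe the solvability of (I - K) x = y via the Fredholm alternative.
(I - K) is singular (det(I - K) = 0, i.e. 1 ∈ sigma(K)). (I - K) x = y is solvable iff y ⊥ ker((I - K)^*) = span{(1, -2, -3, -2)}, i.e. iff y_1 - 2y_2 - 3y_3 - 2y_4 = 0. When solvable, the solutions are x = y + c·(1, 2, 0, -2), c arbitrary (ker(I - K) = span{(1, 2, 0, -2)}, dimension 1).

K has rank 1, so it is an outer product K = u v^T: every row of K is a multiple of one row vector. Reading off the entries, u = (1, 2, 0, -2) and v = (1, -2, -3, -2) (row i of K equals u_i·v^T). A rank-one matrix u v^T satisfies K u = u (v·u) and kills the (3)-dimensional subspace v^⊥, so its characteristic polynomial is lambda^3 (lambda - v·u) with v·u = tr K = 1. Hence the eigenvalues of I - K are 1 (multiplicity 3) and 1 - (1) = 0, so det(I - K) = 0. (Direct check: I - K =
[[0, 2, 3, 2],
 [-2, 5, 6, 4],
 [0, 0, 1, 0],
 [2, -4, -6, -3]]
has determinant 0.) So 1 is an eigenvalue of K and (I - K) is not invertible. The finite-dimensional Fredholm alternative says: either (I - K) is invertible, or ker(I - K) ≠ {0} and then range(I - K) = ker((I - K)^*)^⊥, with dim ker(I - K) = dim ker((I - K)^*). We are in the second case, so we need both kernels. Kernel of I - K: (I - K) u = u - u (v·u) = u - u = 0, so ker(I - K) = span{u} = span{(1, 2, 0, -2)} (it is exactly 1-dimensional because rank(I - K) = 3). Kernel of the adjoint: K is real, so (I - K)^* = I - K^T = I - v u^T, and (I - v u^T) v = v - v (u·v) = 0; hence ker((I - K)^*) = span{v} = span{(1, -2, -3, -2)}. Therefore (I - K) x = y is solvable iff <y, v> = 0, i.e. iff y_1 - 2y_2 - 3y_3 - 2y_4 = 0. When this holds, K y = u (v·y) = 0, so (I - K) y = y and x = y is a particular solution; the full solution set is the line x = y + c·u = y + c·(1, 2, 0, -2), c ∈ C.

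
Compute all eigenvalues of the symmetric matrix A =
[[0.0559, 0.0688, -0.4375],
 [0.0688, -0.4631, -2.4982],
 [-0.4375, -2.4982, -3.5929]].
sigma(A) ≈ {-5, 0, 1}

A is real symmetric, so its spectrum consists of real eigenvalues. Expanding the characteristic polynomial of the displayed matrix gives
  det(λ I - A) = p(λ) = λ^3 + (4)λ^2 + (-5)λ + (0).
Solving p(λ) = 0 yields eigenvalues ≈ -5, 0, 1. (A is shown rounded to 4 decimals, so these recover the underlying integer eigenvalues to within that precision.)
Verification: the trace of A = -4 equals the sum of eigenvalues -4, and det(A) ≈ 0.0002 matches the eigenvalue product 0.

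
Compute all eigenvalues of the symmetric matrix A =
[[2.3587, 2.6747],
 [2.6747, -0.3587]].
sigma(A) ≈ {-2, 4}

A is real symmetric, so its spectrum consists of real eigenvalues. Expanding the characteristic polynomial of the displayed matrix gives
  det(λ I - A) = p(λ) = λ^2 + (-2)λ + (-8).
Solving p(λ) = 0 yields eigenvalues ≈ -2, 4. (A is shown rounded to 4 decimals, so these recover the underlying integer eigenvalues to within that precision.)
Verification: the trace of A = 2 equals the sum of eigenvalues 2, and det(A) ≈ -8.0001 matches the eigenvalue product -8.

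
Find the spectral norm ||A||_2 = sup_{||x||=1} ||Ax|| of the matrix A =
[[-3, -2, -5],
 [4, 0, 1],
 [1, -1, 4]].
||A||_2 ≈ 7.7114 (= sqrt(largest eigenvalue of A^T A))

||A||_2 = sigma_max(A) = sqrt(lambda_max(A^T A)). Form the symmetric matrix M = A^T A =
[[26, 5, 23],
 [5, 5, 6],
 [23, 6, 42]].
Its characteristic polynomial (trace, sum of principal 2x2 minors, determinant of M give the coefficients) is
  p(λ) = det(λ I - M) = λ^3 - 73λ^2 + 842λ - 2209.
No integer candidate from the rational root theorem (±divisors of 2209) is a root, so the roots are irrational. The cubic discriminant is Δ = 265183897 > 0, so there are three distinct real roots. p(3) = -313 and p(4) = 55 have opposite signs, so a root lies in (3, 4); Newton's method refines it to λ ≈ 3.8263. p(9) = 185 and p(10) = -89 have opposite signs, so a root lies in (9, 10); Newton's method refines it to λ ≈ 9.7086. p(59) = -1265 and p(60) = 1511 have opposite signs, so a root lies in (59, 60); Newton's method refines it to λ ≈ 59.4651. Check (Vieta): the three roots sum to 73, matching tr M = 73.
So the eigenvalues of A^T A are ≈ 3.8263, 9.7086, 59.4651 (all ≥ 0, as they must be for A^T A). The largest is λ_max ≈ 59.4651, hence ||A||_2 = sqrt(λ_max) ≈ 7.7114.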